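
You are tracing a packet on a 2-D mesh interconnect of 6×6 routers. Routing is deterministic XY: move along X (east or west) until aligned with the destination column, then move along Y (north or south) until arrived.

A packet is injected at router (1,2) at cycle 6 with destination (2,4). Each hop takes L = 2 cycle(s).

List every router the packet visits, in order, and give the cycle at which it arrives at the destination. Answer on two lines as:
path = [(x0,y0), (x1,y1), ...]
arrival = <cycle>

  0. router=(1,2) cycle=6 (inject)
  1. router=(2,2) cycle=8 dir=E
  2. router=(2,3) cycle=10 dir=N
  3. router=(2,4) cycle=12 dir=N

path = [(1,2), (2,2), (2,3), (2,4)]
arrival = 12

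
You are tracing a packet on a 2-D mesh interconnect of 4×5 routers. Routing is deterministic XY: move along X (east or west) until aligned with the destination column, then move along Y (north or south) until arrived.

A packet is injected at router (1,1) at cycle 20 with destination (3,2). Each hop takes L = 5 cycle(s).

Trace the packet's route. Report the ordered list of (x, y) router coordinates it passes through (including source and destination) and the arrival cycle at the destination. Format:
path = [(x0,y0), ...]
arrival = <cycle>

hop 0: (1,1) @ cyc 20
hop 1: (2,1) @ cyc 25  [E]
hop 2: (3,1) @ cyc 30  [E]
hop 3: (3,2) @ cyc 35  [N]

path = [(1,1), (2,1), (3,1), (3,2)]
arrival = 35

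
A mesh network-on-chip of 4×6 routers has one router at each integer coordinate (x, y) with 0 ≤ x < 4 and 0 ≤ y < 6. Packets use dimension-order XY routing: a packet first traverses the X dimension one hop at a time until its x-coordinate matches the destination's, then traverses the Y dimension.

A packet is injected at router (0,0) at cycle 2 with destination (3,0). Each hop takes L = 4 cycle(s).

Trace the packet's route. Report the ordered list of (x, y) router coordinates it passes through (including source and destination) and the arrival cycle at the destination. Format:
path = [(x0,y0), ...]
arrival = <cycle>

hop 0: (0,0) @ cyc 2
hop 1: (1,0) @ cyc 6  [E]
hop 2: (2,0) @ cyc 10  [E]
hop 3: (3,0) @ cyc 14  [E]

path = [(0,0), (1,0), (2,0), (3,0)]
arrival = 14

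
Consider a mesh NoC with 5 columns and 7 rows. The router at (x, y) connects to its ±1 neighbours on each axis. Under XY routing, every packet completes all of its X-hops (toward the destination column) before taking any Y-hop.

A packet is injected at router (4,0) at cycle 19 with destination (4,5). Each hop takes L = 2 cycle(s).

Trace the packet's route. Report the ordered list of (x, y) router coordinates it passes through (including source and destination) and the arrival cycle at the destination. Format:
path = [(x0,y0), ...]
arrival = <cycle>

path = [(4,0), (4,1), (4,2), (4,3), (4,4), (4,5)]
arrival = 29

src (4,0)  cyc=19
N→(4,1)  cyc=21
N→(4,2)  cyc=23
N→(4,3)  cyc=25
N→(4,4)  cyc=27
N→(4,5)  cyc=29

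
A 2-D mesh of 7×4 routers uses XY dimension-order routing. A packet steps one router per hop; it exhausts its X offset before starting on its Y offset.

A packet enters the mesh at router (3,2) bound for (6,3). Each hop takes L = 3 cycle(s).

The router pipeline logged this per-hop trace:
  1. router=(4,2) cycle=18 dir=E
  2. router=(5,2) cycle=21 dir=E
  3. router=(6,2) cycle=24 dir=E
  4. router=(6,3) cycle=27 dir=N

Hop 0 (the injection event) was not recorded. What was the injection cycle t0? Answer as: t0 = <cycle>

t0 = 15

cyc[1] = 18 and cyc[k] = t0 + k·L for every k.
So t0 = 18 − 1·3 = 15.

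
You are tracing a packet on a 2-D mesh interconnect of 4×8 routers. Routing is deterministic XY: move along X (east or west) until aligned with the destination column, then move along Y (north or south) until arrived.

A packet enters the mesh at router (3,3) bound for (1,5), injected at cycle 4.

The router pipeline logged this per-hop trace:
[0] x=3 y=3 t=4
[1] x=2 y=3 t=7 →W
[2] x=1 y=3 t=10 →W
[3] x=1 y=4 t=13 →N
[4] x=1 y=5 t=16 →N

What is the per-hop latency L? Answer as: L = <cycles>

Δcyc across hop 0→1: 7 − 4 = 3.
Per-hop latency L = Δcyc = 3.

L = 3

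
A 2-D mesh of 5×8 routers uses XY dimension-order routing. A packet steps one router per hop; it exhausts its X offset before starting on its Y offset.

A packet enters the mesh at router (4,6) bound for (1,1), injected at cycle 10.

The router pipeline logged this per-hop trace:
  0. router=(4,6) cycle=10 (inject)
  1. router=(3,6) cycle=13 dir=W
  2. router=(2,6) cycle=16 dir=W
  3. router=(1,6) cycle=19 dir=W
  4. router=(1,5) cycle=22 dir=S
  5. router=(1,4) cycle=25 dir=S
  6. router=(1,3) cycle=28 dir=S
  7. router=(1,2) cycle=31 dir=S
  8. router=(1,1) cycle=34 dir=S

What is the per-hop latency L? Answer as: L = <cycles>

cyc[1] − cyc[0] = 13 − 10 = 3.
Per-hop latency L = Δcyc = 3.

L = 3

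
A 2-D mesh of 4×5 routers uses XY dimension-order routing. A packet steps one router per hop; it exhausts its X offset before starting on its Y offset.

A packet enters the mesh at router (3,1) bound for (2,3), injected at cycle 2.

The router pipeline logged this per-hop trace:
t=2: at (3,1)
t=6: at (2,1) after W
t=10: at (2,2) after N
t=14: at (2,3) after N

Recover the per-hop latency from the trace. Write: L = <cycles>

L = 4

From hop 0 (2) to hop 1 (6): +4 cycles.
Each hop adds L, hence L = 4.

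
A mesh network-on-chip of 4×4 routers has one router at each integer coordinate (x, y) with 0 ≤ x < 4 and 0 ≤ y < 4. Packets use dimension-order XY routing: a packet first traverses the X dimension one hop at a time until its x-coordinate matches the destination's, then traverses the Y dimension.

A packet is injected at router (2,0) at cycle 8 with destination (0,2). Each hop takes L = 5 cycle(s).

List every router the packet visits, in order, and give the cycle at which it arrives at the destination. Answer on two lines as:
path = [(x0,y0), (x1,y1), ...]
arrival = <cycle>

hop 0: (2,0) @ cyc 8
hop 1: (1,0) @ cyc 13  [W]
hop 2: (0,0) @ cyc 18  [W]
hop 3: (0,1) @ cyc 23  [N]
hop 4: (0,2) @ cyc 28  [N]

path = [(2,0), (1,0), (0,0), (0,1), (0,2)]
arrival = 28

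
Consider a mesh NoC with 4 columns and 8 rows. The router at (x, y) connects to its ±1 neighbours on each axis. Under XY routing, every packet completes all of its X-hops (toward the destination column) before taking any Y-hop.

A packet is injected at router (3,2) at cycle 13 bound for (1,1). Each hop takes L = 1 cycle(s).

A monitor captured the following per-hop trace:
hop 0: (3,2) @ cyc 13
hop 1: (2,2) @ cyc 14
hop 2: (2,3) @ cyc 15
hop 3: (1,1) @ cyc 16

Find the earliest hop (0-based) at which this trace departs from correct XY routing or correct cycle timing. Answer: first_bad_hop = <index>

check 1→ d=(-1,0) cyc+1: ok
check 2→ d=(0,1) cyc+1: BAD: Y-move but x=2≠1

first_bad_hop = 2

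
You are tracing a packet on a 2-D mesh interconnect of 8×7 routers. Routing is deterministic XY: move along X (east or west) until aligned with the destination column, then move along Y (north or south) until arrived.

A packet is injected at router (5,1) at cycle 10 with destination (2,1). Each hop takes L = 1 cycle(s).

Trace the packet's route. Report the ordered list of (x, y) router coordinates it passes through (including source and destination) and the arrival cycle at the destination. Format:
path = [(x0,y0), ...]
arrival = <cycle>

path = [(5,1), (4,1), (3,1), (2,1)]
arrival = 13

t=10: at (5,1)
t=11: at (4,1) after W
t=12: at (3,1) after W
t=13: at (2,1) after W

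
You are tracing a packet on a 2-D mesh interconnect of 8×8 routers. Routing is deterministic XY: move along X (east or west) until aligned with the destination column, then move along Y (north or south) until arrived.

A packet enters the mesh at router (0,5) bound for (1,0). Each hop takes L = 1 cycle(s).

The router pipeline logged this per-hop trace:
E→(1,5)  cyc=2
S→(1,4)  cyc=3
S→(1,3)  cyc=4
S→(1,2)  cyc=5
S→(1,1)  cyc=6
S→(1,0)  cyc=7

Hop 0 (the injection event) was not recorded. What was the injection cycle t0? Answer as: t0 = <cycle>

t0 = 1

The first recorded entry is hop 1 at cycle 2.
So t0 = 2 − 1·1 = 1.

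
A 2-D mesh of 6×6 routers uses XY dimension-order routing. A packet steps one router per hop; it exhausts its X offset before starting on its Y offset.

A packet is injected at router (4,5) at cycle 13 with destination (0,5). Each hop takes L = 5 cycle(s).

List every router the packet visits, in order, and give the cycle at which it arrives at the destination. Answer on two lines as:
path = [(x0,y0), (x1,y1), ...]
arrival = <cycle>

path = [(4,5), (3,5), (2,5), (1,5), (0,5)]
arrival = 33

hop 0: (4,5) @ cyc 13
hop 1: (3,5) @ cyc 18  [W]
hop 2: (2,5) @ cyc 23  [W]
hop 3: (1,5) @ cyc 28  [W]
hop 4: (0,5) @ cyc 33  [W]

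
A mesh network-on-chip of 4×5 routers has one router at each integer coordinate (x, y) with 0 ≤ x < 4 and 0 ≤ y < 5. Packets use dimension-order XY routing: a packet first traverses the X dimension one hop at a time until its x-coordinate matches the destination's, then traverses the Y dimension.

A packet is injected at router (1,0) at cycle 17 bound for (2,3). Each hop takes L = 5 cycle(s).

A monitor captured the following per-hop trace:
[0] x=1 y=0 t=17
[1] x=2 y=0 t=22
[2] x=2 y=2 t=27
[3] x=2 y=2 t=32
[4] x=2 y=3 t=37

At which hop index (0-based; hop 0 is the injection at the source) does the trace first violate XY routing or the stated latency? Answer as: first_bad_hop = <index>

first_bad_hop = 2

  1: Δx=+1 Δy=+0 Δt=5 [ok]
  2: Δx=+0 Δy=+2 Δt=5 [BAD: non-unit step]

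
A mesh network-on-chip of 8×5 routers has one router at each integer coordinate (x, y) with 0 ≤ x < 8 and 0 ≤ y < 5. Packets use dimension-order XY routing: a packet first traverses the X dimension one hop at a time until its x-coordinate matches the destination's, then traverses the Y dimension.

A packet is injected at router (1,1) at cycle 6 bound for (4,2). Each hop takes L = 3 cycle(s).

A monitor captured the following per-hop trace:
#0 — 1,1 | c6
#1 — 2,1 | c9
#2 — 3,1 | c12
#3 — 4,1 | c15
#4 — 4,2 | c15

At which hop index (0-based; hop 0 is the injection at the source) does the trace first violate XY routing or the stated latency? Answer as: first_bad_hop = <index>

first_bad_hop = 4

hop 1: step (+1,+0), +3 cyc — ok
hop 2: step (+1,+0), +3 cyc — ok
hop 3: step (+1,+0), +3 cyc — ok
hop 4: step (+0,+1), +0 cyc — BAD: Δcyc=0≠L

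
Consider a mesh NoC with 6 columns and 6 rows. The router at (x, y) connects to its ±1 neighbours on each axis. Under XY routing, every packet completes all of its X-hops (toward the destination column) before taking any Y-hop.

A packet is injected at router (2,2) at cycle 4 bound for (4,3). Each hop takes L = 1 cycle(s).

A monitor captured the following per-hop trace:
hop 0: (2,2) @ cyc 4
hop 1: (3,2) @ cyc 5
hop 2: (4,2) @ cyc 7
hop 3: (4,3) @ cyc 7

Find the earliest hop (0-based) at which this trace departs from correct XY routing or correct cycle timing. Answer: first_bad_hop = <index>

first_bad_hop = 2

[1] (+1,+0) / 1c ⇒ ok
[2] (+1,+0) / 2c ⇒ BAD: Δcyc=2≠L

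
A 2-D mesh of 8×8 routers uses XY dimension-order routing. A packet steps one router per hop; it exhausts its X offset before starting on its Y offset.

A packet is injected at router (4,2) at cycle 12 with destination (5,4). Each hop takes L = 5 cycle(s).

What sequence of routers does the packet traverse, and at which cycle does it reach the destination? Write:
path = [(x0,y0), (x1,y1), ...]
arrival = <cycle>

t=12: at (4,2)
t=17: at (5,2) after E
t=22: at (5,3) after N
t=27: at (5,4) after N

path = [(4,2), (5,2), (5,3), (5,4)]
arrival = 27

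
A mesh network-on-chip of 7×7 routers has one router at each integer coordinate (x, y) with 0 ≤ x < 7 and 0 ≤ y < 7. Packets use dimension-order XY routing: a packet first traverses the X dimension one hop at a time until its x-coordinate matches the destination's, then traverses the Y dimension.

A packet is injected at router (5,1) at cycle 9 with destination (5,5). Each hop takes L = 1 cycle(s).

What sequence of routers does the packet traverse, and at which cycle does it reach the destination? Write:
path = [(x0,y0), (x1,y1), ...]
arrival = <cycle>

#0 — 5,1 | c9
#1 — 5,2 | c10 | N
#2 — 5,3 | c11 | N
#3 — 5,4 | c12 | N
#4 — 5,5 | c13 | N

path = [(5,1), (5,2), (5,3), (5,4), (5,5)]
arrival = 13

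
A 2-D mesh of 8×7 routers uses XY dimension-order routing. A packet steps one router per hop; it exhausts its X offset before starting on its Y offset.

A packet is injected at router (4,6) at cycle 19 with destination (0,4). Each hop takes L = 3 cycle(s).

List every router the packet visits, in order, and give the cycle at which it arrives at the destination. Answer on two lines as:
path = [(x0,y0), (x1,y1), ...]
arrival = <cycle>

hop 0: (4,6) @ cyc 19
hop 1: (3,6) @ cyc 22  [W]
hop 2: (2,6) @ cyc 25  [W]
hop 3: (1,6) @ cyc 28  [W]
hop 4: (0,6) @ cyc 31  [W]
hop 5: (0,5) @ cyc 34  [S]
hop 6: (0,4) @ cyc 37  [S]

path = [(4,6), (3,6), (2,6), (1,6), (0,6), (0,5), (0,4)]
arrival = 37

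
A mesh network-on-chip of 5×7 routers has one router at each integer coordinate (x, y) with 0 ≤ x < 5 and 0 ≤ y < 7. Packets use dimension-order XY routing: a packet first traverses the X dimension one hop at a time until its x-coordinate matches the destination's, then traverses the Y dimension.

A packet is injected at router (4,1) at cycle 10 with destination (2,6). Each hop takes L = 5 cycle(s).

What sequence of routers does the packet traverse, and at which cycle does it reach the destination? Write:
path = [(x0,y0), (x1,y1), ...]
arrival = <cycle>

src (4,1)  cyc=10
W→(3,1)  cyc=15
W→(2,1)  cyc=20
N→(2,2)  cyc=25
N→(2,3)  cyc=30
N→(2,4)  cyc=35
N→(2,5)  cyc=40
N→(2,6)  cyc=45

path = [(4,1), (3,1), (2,1), (2,2), (2,3), (2,4), (2,5), (2,6)]
arrival = 45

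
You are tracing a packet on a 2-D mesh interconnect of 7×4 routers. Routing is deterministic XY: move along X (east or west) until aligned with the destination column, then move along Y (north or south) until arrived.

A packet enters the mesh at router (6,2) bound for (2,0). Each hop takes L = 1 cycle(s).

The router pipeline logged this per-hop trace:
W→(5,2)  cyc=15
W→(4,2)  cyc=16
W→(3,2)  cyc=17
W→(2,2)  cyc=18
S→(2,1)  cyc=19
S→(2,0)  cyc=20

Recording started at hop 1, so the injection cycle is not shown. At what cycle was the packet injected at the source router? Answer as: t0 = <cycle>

t0 = 14

Hop 1 reached at cycle 15; hop k is at t0 + k·L.
Subtract one hop: t0 = 15 − 1 = 14.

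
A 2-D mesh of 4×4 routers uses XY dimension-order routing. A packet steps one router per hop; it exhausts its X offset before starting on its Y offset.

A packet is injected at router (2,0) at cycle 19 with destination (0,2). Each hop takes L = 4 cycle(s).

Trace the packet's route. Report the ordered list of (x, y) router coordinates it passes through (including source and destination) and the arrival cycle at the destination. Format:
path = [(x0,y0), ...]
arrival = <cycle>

  0. router=(2,0) cycle=19 (inject)
  1. router=(1,0) cycle=23 dir=W
  2. router=(0,0) cycle=27 dir=W
  3. router=(0,1) cycle=31 dir=N
  4. router=(0,2) cycle=35 dir=N

path = [(2,0), (1,0), (0,0), (0,1), (0,2)]
arrival = 35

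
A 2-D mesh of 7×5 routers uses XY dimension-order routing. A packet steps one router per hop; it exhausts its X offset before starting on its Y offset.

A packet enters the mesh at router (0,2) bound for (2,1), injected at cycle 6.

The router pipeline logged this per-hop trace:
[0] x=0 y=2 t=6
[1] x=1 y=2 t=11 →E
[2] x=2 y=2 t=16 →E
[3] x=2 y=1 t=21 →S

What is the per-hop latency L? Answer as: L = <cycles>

L = 5

From hop 0 (6) to hop 1 (11): +5 cycles.
One hop costs L cycles, so L = 5.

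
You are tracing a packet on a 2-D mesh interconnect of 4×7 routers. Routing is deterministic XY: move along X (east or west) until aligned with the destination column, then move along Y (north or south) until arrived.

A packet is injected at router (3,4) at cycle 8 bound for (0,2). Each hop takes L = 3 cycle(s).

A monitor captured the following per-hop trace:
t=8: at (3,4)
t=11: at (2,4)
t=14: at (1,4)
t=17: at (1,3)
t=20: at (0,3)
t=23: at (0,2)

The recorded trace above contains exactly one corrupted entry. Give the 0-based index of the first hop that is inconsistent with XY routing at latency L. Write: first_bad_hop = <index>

first_bad_hop = 3

check 1→ d=(-1,0) cyc+3: ok
check 2→ d=(-1,0) cyc+3: ok
check 3→ d=(0,-1) cyc+3: BAD: Y-move but x=1≠0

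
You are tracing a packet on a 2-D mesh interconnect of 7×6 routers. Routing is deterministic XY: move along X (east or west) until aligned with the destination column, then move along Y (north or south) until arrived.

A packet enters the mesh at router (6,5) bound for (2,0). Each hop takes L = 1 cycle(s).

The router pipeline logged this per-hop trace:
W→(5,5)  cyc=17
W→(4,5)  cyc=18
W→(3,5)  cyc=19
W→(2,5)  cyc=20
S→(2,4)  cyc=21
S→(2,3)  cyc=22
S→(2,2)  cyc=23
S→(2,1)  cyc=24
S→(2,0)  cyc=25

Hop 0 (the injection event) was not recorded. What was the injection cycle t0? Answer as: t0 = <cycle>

At hop 1 the cycle is 17; in general cyc_k = t0 + kL.
So t0 = 17 − 1·1 = 16.

t0 = 16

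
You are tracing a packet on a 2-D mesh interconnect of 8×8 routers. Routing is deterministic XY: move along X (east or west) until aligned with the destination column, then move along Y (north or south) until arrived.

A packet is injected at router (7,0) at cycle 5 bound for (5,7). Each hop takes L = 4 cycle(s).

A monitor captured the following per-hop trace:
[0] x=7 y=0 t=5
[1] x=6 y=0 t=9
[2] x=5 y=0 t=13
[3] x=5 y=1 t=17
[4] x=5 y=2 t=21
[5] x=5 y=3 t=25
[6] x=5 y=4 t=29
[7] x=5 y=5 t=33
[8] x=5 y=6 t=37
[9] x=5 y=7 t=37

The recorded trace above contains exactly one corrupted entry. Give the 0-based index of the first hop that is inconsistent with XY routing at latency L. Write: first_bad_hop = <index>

[1] (-1,+0) / 4c ⇒ ok
[2] (-1,+0) / 4c ⇒ ok
[3] (+0,+1) / 4c ⇒ ok
[4] (+0,+1) / 4c ⇒ ok
[5] (+0,+1) / 4c ⇒ ok
[6] (+0,+1) / 4c ⇒ ok
[7] (+0,+1) / 4c ⇒ ok
[8] (+0,+1) / 4c ⇒ ok
[9] (+0,+1) / 0c ⇒ BAD: Δcyc=0≠L

first_bad_hop = 9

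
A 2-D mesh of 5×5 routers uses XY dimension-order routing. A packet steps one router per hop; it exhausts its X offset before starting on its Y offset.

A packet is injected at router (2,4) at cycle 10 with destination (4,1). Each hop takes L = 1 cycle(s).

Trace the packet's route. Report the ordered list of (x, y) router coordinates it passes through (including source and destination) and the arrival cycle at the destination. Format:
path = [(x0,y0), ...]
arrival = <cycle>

path = [(2,4), (3,4), (4,4), (4,3), (4,2), (4,1)]
arrival = 15

  0. router=(2,4) cycle=10 (inject)
  1. router=(3,4) cycle=11 dir=E
  2. router=(4,4) cycle=12 dir=E
  3. router=(4,3) cycle=13 dir=S
  4. router=(4,2) cycle=14 dir=S
  5. router=(4,1) cycle=15 dir=S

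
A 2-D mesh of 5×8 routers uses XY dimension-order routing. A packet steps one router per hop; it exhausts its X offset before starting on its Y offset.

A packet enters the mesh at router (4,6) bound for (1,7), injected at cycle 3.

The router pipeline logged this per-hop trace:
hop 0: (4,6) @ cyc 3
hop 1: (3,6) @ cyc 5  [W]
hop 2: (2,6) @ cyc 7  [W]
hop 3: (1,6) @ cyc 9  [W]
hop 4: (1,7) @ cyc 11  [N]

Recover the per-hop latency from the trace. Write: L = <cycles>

Δcyc across hop 0→1: 5 − 3 = 2.
Each hop adds L, hence L = 2.

L = 2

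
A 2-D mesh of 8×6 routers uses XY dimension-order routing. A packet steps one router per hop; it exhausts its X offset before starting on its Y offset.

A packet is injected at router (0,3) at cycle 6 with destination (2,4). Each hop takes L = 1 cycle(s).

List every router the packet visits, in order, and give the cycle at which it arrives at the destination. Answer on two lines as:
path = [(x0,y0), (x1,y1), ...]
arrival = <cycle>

path = [(0,3), (1,3), (2,3), (2,4)]
arrival = 9

t=6: at (0,3)
t=7: at (1,3) after E
t=8: at (2,3) after E
t=9: at (2,4) after N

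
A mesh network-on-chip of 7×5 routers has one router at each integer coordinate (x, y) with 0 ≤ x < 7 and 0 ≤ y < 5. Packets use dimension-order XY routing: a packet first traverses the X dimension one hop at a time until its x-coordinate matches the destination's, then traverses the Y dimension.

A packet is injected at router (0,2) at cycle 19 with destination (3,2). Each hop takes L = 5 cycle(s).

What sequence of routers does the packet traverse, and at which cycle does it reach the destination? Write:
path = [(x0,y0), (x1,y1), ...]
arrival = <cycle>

path = [(0,2), (1,2), (2,2), (3,2)]
arrival = 34

t=19: at (0,2)
t=24: at (1,2) after E
t=29: at (2,2) after E
t=34: at (3,2) after E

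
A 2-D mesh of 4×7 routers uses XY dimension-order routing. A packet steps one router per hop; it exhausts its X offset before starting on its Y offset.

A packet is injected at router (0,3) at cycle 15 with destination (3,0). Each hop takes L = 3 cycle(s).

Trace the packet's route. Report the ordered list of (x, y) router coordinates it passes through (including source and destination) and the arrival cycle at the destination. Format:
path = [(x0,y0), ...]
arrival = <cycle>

hop 0: (0,3) @ cyc 15
hop 1: (1,3) @ cyc 18  [E]
hop 2: (2,3) @ cyc 21  [E]
hop 3: (3,3) @ cyc 24  [E]
hop 4: (3,2) @ cyc 27  [S]
hop 5: (3,1) @ cyc 30  [S]
hop 6: (3,0) @ cyc 33  [S]

path = [(0,3), (1,3), (2,3), (3,3), (3,2), (3,1), (3,0)]
arrival = 33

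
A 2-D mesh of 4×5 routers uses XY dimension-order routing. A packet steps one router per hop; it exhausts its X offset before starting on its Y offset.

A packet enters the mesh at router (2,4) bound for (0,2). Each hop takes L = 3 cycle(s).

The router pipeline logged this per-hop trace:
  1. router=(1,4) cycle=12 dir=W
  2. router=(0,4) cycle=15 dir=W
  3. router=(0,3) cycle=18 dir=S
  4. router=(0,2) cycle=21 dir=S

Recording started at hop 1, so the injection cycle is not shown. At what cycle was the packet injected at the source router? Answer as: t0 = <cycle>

Hop 1 reached at cycle 12; hop k is at t0 + k·L.
t0 = cyc[1] − L = 12 − 3 = 9.

t0 = 9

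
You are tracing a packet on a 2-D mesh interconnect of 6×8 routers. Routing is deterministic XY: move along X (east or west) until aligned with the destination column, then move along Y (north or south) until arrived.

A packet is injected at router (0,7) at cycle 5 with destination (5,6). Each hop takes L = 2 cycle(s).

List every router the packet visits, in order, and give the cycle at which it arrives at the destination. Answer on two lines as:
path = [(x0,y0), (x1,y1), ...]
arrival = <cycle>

path = [(0,7), (1,7), (2,7), (3,7), (4,7), (5,7), (5,6)]
arrival = 17

[0] x=0 y=7 t=5
[1] x=1 y=7 t=7 →E
[2] x=2 y=7 t=9 →E
[3] x=3 y=7 t=11 →E
[4] x=4 y=7 t=13 →E
[5] x=5 y=7 t=15 →E
[6] x=5 y=6 t=17 →S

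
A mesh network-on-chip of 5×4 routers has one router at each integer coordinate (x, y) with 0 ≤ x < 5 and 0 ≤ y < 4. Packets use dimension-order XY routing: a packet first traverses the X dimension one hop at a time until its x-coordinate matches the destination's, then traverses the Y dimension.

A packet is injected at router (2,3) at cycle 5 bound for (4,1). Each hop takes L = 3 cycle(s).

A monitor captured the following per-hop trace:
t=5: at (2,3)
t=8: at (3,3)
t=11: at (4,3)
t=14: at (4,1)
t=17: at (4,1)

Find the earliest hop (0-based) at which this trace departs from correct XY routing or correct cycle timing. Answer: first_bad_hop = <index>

first_bad_hop = 3

[1] (+1,+0) / 3c ⇒ ok
[2] (+1,+0) / 3c ⇒ ok
[3] (+0,-2) / 3c ⇒ BAD: non-unit step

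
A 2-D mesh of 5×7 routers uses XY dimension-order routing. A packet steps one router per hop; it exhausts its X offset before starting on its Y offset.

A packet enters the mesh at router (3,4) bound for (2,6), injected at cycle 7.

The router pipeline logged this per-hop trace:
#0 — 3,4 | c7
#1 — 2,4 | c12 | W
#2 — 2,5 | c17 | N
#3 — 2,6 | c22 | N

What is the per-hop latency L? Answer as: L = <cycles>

L = 5

From hop 0 (7) to hop 1 (12): +5 cycles.
One hop costs L cycles, so L = 5.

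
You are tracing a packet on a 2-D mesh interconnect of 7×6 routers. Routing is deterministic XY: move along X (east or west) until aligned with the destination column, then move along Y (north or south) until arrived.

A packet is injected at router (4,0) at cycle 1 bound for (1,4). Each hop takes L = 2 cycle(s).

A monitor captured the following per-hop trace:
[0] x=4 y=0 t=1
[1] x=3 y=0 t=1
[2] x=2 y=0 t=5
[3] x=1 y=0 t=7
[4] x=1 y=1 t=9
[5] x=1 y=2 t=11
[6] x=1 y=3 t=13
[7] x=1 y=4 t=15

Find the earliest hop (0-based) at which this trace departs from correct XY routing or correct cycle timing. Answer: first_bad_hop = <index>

first_bad_hop = 1

[1] (-1,+0) / 0c ⇒ BAD: Δcyc=0≠L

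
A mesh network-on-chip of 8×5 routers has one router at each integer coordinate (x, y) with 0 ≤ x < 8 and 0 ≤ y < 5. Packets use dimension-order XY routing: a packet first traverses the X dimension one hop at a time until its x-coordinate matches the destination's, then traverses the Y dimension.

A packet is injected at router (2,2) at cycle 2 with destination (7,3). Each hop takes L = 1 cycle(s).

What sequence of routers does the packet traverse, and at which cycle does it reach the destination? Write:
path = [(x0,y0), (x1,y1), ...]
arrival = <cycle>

#0 — 2,2 | c2
#1 — 3,2 | c3 | E
#2 — 4,2 | c4 | E
#3 — 5,2 | c5 | E
#4 — 6,2 | c6 | E
#5 — 7,2 | c7 | E
#6 — 7,3 | c8 | N

path = [(2,2), (3,2), (4,2), (5,2), (6,2), (7,2), (7,3)]
arrival = 8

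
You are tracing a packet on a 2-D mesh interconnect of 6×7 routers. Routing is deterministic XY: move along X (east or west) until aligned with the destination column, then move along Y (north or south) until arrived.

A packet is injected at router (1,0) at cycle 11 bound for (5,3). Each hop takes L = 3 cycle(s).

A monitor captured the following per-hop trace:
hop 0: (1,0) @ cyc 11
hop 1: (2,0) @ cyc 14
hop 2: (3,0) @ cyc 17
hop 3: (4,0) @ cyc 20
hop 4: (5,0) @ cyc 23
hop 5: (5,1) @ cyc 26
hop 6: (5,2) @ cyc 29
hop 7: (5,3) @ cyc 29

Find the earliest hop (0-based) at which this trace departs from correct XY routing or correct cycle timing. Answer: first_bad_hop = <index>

first_bad_hop = 7

[1] (+1,+0) / 3c ⇒ ok
[2] (+1,+0) / 3c ⇒ ok
[3] (+1,+0) / 3c ⇒ ok
[4] (+1,+0) / 3c ⇒ ok
[5] (+0,+1) / 3c ⇒ ok
[6] (+0,+1) / 3c ⇒ ok
[7] (+0,+1) / 0c ⇒ BAD: Δcyc=0≠L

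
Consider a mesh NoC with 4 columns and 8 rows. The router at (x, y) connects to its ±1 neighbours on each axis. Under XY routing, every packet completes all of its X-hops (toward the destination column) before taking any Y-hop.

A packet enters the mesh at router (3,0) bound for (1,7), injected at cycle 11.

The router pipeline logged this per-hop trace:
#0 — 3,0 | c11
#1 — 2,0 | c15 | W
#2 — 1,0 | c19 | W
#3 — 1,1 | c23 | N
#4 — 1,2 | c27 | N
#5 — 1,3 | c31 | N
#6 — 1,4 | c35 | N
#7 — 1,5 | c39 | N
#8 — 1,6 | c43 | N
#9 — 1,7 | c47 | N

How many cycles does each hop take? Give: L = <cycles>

L = 4

Between hops 0 and 1 the cycle counter advances 15 − 11 = 4.
That increment is L by definition: L = 4.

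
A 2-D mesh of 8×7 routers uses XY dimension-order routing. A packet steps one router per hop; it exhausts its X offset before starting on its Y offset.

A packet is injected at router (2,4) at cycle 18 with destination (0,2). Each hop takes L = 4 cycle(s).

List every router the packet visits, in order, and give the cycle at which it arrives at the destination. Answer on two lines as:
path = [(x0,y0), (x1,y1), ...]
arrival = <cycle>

path = [(2,4), (1,4), (0,4), (0,3), (0,2)]
arrival = 34

t=18: at (2,4)
t=22: at (1,4) after W
t=26: at (0,4) after W
t=30: at (0,3) after S
t=34: at (0,2) after S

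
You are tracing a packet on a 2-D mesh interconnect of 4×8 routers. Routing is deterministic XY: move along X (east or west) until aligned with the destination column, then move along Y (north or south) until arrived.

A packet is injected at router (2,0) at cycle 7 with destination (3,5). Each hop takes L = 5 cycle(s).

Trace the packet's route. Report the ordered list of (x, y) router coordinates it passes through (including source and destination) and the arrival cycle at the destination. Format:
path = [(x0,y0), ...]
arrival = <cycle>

path = [(2,0), (3,0), (3,1), (3,2), (3,3), (3,4), (3,5)]
arrival = 37

hop 0: (2,0) @ cyc 7
hop 1: (3,0) @ cyc 12  [E]
hop 2: (3,1) @ cyc 17  [N]
hop 3: (3,2) @ cyc 22  [N]
hop 4: (3,3) @ cyc 27  [N]
hop 5: (3,4) @ cyc 32  [N]
hop 6: (3,5) @ cyc 37  [N]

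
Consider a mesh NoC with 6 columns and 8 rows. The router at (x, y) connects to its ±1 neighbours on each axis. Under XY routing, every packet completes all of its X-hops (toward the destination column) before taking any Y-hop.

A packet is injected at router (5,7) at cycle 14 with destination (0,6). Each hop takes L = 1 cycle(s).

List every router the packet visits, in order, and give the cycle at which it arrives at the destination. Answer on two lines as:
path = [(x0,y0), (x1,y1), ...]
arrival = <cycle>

hop 0: (5,7) @ cyc 14
hop 1: (4,7) @ cyc 15  [W]
hop 2: (3,7) @ cyc 16  [W]
hop 3: (2,7) @ cyc 17  [W]
hop 4: (1,7) @ cyc 18  [W]
hop 5: (0,7) @ cyc 19  [W]
hop 6: (0,6) @ cyc 20  [S]

path = [(5,7), (4,7), (3,7), (2,7), (1,7), (0,7), (0,6)]
arrival = 20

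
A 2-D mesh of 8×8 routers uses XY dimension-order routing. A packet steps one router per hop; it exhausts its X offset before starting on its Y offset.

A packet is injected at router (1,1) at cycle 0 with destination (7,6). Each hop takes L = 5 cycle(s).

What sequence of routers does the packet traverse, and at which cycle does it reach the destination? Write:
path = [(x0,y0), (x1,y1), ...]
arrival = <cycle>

path = [(1,1), (2,1), (3,1), (4,1), (5,1), (6,1), (7,1), (7,2), (7,3), (7,4), (7,5), (7,6)]
arrival = 55

hop 0: (1,1) @ cyc 0
hop 1: (2,1) @ cyc 5  [E]
hop 2: (3,1) @ cyc 10  [E]
hop 3: (4,1) @ cyc 15  [E]
hop 4: (5,1) @ cyc 20  [E]
hop 5: (6,1) @ cyc 25  [E]
hop 6: (7,1) @ cyc 30  [E]
hop 7: (7,2) @ cyc 35  [N]
hop 8: (7,3) @ cyc 40  [N]
hop 9: (7,4) @ cyc 45  [N]
hop 10: (7,5) @ cyc 50  [N]
hop 11: (7,6) @ cyc 55  [N]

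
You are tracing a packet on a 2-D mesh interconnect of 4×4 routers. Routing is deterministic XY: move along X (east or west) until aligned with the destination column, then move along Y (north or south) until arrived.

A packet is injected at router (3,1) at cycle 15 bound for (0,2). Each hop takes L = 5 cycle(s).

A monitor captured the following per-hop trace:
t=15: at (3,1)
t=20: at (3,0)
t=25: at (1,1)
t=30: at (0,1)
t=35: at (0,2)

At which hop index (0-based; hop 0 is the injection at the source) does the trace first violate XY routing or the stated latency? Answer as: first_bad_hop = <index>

first_bad_hop = 1

[1] (+0,-1) / 5c ⇒ BAD: Y-move but x=3≠0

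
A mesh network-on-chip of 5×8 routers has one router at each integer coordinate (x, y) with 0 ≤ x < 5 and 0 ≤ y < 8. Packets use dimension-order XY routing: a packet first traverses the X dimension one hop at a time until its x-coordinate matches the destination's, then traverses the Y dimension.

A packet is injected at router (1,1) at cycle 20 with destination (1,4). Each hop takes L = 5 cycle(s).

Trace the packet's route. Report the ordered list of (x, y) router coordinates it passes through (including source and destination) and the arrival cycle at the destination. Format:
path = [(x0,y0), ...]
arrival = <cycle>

path = [(1,1), (1,2), (1,3), (1,4)]
arrival = 35

src (1,1)  cyc=20
N→(1,2)  cyc=25
N→(1,3)  cyc=30
N→(1,4)  cyc=35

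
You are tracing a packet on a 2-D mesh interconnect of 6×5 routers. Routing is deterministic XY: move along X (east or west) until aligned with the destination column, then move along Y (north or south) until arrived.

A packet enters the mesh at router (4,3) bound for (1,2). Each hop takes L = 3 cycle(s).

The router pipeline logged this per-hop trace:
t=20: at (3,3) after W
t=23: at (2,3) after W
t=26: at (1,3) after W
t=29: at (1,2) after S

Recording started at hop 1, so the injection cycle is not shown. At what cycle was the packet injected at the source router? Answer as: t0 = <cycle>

The first recorded entry is hop 1 at cycle 20.
So t0 = 20 − 1·3 = 17.

t0 = 17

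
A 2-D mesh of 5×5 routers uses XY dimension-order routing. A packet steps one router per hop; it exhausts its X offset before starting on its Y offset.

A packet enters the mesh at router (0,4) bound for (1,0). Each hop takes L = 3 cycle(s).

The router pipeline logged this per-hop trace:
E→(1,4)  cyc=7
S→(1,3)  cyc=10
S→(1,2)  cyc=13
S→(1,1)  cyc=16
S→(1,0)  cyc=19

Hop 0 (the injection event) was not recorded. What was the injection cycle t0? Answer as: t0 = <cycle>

The first recorded entry is hop 1 at cycle 7.
So t0 = 7 − 1·3 = 4.

t0 = 4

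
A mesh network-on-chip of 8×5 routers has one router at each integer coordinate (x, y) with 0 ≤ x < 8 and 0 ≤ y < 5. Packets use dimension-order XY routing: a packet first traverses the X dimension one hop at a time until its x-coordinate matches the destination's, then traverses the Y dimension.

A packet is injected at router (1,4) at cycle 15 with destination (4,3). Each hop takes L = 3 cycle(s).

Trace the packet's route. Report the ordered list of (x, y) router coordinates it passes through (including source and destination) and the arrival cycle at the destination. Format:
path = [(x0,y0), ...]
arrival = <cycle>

#0 — 1,4 | c15
#1 — 2,4 | c18 | E
#2 — 3,4 | c21 | E
#3 — 4,4 | c24 | E
#4 — 4,3 | c27 | S

path = [(1,4), (2,4), (3,4), (4,4), (4,3)]
arrival = 27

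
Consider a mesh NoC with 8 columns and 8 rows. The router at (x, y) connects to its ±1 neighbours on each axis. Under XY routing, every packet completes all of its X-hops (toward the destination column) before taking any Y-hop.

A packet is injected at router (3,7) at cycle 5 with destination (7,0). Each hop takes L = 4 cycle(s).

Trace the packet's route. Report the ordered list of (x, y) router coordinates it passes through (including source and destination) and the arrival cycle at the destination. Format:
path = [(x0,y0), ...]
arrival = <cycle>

t=5: at (3,7)
t=9: at (4,7) after E
t=13: at (5,7) after E
t=17: at (6,7) after E
t=21: at (7,7) after E
t=25: at (7,6) after S
t=29: at (7,5) after S
t=33: at (7,4) after S
t=37: at (7,3) after S
t=41: at (7,2) after S
t=45: at (7,1) after S
t=49: at (7,0) after S

path = [(3,7), (4,7), (5,7), (6,7), (7,7), (7,6), (7,5), (7,4), (7,3), (7,2), (7,1), (7,0)]
arrival = 49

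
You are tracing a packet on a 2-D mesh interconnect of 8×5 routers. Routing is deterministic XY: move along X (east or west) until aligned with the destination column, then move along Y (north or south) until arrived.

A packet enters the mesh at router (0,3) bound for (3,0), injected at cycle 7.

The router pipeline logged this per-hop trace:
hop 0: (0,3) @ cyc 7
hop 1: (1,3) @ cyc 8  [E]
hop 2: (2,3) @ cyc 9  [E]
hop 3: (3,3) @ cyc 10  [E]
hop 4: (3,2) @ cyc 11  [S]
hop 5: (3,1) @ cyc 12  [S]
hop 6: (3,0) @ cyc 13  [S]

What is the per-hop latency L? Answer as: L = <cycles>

Between hops 0 and 1 the cycle counter advances 8 − 7 = 1.
Each hop adds L, hence L = 1.

L = 1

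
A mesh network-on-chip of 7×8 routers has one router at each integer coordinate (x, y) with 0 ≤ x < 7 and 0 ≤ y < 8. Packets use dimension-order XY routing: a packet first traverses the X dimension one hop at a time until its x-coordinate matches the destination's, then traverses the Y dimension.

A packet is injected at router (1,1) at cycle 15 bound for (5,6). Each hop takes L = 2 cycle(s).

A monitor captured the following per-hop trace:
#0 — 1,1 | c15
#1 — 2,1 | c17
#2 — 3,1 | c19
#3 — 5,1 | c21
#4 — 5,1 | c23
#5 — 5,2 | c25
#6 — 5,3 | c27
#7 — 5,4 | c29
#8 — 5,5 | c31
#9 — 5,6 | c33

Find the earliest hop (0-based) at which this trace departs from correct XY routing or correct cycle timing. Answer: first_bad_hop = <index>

first_bad_hop = 3

[1] (+1,+0) / 2c ⇒ ok
[2] (+1,+0) / 2c ⇒ ok
[3] (+2,+0) / 2c ⇒ BAD: non-unit step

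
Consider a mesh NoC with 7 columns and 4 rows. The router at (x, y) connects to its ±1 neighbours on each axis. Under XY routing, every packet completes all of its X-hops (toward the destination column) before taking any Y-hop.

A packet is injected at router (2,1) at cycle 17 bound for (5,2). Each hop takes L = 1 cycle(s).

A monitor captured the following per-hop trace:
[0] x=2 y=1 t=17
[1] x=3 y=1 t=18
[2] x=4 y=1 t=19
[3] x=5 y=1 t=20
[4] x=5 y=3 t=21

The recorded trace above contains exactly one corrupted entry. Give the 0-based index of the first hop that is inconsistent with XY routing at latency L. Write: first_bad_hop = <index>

check 1→ d=(1,0) cyc+1: ok
check 2→ d=(1,0) cyc+1: ok
check 3→ d=(1,0) cyc+1: ok
check 4→ d=(0,2) cyc+1: BAD: non-unit step

first_bad_hop = 4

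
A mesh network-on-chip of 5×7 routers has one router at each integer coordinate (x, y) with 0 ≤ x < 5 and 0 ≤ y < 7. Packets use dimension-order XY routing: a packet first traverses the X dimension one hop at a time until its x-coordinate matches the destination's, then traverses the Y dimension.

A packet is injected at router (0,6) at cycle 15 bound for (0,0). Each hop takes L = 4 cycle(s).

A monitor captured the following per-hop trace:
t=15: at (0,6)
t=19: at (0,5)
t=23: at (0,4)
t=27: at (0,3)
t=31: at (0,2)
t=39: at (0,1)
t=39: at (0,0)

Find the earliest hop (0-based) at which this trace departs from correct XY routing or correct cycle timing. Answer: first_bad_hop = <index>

check 1→ d=(0,-1) cyc+4: ok
check 2→ d=(0,-1) cyc+4: ok
check 3→ d=(0,-1) cyc+4: ok
check 4→ d=(0,-1) cyc+4: ok
check 5→ d=(0,-1) cyc+8: BAD: Δcyc=8≠L

first_bad_hop = 5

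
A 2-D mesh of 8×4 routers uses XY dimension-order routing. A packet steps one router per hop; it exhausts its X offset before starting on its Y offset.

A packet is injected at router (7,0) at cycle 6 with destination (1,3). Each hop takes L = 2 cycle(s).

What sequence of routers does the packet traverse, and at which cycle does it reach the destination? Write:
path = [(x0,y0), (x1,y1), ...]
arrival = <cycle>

#0 — 7,0 | c6
#1 — 6,0 | c8 | W
#2 — 5,0 | c10 | W
#3 — 4,0 | c12 | W
#4 — 3,0 | c14 | W
#5 — 2,0 | c16 | W
#6 — 1,0 | c18 | W
#7 — 1,1 | c20 | N
#8 — 1,2 | c22 | N
#9 — 1,3 | c24 | N

path = [(7,0), (6,0), (5,0), (4,0), (3,0), (2,0), (1,0), (1,1), (1,2), (1,3)]
arrival = 24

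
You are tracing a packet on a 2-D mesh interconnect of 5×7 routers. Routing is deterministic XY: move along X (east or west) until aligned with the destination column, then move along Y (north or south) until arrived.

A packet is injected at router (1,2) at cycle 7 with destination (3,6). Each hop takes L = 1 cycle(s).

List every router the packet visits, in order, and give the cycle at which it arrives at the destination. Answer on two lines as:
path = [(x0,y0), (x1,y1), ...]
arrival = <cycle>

src (1,2)  cyc=7
E→(2,2)  cyc=8
E→(3,2)  cyc=9
N→(3,3)  cyc=10
N→(3,4)  cyc=11
N→(3,5)  cyc=12
N→(3,6)  cyc=13

path = [(1,2), (2,2), (3,2), (3,3), (3,4), (3,5), (3,6)]
arrival = 13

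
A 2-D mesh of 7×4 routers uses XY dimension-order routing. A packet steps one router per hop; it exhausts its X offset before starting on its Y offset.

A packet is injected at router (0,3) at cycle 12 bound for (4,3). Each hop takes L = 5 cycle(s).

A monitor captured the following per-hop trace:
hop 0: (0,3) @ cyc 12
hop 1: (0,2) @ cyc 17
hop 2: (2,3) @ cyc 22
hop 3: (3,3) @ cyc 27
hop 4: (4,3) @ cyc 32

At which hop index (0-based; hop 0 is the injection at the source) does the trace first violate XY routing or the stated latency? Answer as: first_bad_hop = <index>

[1] (+0,-1) / 5c ⇒ BAD: Y-move but x=0≠4

first_bad_hop = 1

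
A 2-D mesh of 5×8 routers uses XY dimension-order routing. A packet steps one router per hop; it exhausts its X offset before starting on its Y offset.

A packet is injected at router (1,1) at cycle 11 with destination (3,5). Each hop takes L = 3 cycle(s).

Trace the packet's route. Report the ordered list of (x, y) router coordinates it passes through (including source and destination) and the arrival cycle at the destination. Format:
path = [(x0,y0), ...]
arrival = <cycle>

path = [(1,1), (2,1), (3,1), (3,2), (3,3), (3,4), (3,5)]
arrival = 29

t=11: at (1,1)
t=14: at (2,1) after E
t=17: at (3,1) after E
t=20: at (3,2) after N
t=23: at (3,3) after N
t=26: at (3,4) after N
t=29: at (3,5) after N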